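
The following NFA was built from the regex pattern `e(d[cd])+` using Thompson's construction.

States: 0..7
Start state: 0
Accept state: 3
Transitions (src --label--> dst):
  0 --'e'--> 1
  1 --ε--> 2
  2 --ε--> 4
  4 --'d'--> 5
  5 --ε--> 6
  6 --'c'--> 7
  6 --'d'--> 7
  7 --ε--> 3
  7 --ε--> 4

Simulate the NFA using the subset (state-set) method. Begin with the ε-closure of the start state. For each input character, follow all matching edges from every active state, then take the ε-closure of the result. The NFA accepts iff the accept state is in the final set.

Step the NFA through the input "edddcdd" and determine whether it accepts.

Answer: ACCEPT

Steps:
start: ε-closure({0}) = {0}
'e' @ 1: {1,2,4}
'd' @ 2: {5,6}
'd' @ 3: {3,4,7}  ✓accept
'd' @ 4: {5,6}
'c' @ 5: {3,4,7}  ✓accept
'd' @ 6: {5,6}
'd' @ 7: {3,4,7}  ✓accept
end set {3,4,7} — state 3 in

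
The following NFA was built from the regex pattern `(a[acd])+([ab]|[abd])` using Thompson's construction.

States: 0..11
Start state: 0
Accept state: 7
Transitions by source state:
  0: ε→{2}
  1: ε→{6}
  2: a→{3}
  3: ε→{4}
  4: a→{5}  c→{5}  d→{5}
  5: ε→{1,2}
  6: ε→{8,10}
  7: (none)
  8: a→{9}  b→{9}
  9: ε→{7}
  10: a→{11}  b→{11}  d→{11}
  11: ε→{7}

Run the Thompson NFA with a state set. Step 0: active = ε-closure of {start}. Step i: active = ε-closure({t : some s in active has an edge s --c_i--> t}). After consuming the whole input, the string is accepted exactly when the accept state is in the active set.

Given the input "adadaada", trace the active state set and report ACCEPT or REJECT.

Answer: REJECT

Steps:
S₀ = ε-closure({0}) = {0,2}
'a' @ 1: {3,4}
'd' @ 2: {1,2,5,6,8,10}
'a' @ 3: {3,4,7,9,11}  ✓accept
'd' @ 4: {1,2,5,6,8,10}
'a' @ 5: {3,4,7,9,11}  ✓accept
'a' @ 6: {1,2,5,6,8,10}
'd' @ 7: {7,11}  ✓accept
'a' @ 8: {}  — no active states
end set {} — state 7 not in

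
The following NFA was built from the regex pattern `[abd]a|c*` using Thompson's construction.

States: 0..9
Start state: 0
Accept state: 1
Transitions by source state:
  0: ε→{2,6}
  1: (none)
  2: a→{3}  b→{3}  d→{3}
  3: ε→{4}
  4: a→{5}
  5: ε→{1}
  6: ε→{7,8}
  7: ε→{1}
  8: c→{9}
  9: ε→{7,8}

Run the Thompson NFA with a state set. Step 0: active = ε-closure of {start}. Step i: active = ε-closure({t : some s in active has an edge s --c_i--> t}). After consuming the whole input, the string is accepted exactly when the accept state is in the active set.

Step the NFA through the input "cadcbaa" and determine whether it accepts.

start: ε-closure({0}) = {0,1,2,6,7,8}
'c' @ 1: {1,7,8,9}  (accept∈set)
'a' @ 2: {}  — state set empty
rest 'dcbaa' ignored (set empty)
after full input: {}  (accept=1 not in)

Answer: REJECT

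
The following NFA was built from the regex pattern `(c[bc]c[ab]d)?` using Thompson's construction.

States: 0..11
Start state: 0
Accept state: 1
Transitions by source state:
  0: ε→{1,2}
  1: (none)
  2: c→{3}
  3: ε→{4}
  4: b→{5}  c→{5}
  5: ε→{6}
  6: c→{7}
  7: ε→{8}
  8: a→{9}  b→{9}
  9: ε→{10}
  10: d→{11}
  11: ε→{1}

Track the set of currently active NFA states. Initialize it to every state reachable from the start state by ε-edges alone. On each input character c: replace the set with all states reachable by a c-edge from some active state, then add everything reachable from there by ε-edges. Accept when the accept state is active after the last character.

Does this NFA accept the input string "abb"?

initial (ε-close {0}): {0,1,2}
'a' @ 1: {}  — state set empty
rest 'bb' ignored (set empty)
final: {}; accept 1 not in set

Answer: REJECT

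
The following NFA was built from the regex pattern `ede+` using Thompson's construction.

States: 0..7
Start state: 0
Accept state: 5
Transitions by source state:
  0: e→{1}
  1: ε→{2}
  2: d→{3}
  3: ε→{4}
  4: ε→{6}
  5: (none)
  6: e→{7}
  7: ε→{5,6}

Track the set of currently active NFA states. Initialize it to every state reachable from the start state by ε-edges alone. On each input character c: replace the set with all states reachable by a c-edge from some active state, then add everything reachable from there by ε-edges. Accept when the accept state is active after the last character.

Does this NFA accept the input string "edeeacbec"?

Answer: REJECT

Trace:
S₀ = ε-closure({0}) = {0}
'e' @ 1: {1,2}
'd' @ 2: {3,4,6}
'e' @ 3: {5,6,7}  [accepting]
'e' @ 4: {5,6,7}  [accepting]
'a' @ 5: {}  — state set empty
rest 'cbec' ignored (set empty)
after full input: {}  (accept=5 not in)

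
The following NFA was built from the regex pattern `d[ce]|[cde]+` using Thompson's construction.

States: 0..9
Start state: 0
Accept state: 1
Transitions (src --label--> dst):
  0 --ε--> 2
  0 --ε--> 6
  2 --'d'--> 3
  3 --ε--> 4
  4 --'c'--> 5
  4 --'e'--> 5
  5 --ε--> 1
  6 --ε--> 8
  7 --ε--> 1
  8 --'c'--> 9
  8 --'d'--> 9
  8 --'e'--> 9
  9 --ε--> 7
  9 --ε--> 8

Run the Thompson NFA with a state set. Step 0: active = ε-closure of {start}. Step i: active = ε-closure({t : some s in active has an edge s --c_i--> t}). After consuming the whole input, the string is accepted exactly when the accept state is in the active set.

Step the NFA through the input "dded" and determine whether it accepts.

S₀ = ε-closure({0}) = {0,2,6,8}
'd' @ 1: {1,3,4,7,8,9}  [accepting]
'd' @ 2: {1,7,8,9}  [accepting]
'e' @ 3: {1,7,8,9}  [accepting]
'd' @ 4: {1,7,8,9}  [accepting]
after full input: {1,7,8,9}  (accept=1 in)

Answer: ACCEPT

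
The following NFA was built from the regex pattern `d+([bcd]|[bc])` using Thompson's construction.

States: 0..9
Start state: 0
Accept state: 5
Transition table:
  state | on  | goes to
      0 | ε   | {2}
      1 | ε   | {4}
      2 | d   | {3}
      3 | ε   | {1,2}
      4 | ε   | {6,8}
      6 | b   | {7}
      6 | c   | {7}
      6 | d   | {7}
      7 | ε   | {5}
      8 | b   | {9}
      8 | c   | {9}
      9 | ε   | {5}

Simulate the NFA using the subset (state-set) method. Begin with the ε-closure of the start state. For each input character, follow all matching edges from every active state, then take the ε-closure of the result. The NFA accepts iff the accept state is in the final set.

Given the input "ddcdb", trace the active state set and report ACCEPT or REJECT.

initial (ε-close {0}): {0,2}
'd' @ 1: {1,2,3,4,6,8}
'd' @ 2: {1,2,3,4,5,6,7,8}  ✓accept
'c' @ 3: {5,7,9}  ✓accept
'd' @ 4: {}  — no active states
rest 'b' ignored (set empty)
after full input: {}  (accept=5 not in)

Answer: REJECT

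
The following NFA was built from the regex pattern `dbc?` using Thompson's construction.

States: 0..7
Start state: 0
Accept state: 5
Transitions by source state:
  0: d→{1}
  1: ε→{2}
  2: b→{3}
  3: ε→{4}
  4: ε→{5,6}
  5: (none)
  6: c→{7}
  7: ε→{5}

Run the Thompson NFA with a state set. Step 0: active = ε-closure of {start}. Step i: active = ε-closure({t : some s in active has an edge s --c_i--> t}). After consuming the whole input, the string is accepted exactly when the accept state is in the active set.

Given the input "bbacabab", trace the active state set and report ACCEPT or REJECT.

Answer: REJECT

Derivation:
start: ε-closure({0}) = {0}
'b' @ 1: {}  — state set empty
rest 'bacabab' ignored (set empty)
final: {}; accept 5 not in set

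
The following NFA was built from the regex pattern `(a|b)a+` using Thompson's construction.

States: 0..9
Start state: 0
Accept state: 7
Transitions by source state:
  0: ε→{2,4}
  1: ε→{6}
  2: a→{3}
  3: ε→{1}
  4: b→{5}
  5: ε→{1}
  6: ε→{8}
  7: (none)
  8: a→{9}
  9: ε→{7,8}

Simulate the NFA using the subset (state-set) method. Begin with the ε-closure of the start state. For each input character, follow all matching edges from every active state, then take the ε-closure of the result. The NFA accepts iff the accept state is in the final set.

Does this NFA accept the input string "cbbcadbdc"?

S₀ = ε-closure({0}) = {0,2,4}
'c' @ 1: {}  — dead — no transitions
rest 'bbcadbdc' ignored (set empty)
end set {} — state 7 not in

Answer: REJECT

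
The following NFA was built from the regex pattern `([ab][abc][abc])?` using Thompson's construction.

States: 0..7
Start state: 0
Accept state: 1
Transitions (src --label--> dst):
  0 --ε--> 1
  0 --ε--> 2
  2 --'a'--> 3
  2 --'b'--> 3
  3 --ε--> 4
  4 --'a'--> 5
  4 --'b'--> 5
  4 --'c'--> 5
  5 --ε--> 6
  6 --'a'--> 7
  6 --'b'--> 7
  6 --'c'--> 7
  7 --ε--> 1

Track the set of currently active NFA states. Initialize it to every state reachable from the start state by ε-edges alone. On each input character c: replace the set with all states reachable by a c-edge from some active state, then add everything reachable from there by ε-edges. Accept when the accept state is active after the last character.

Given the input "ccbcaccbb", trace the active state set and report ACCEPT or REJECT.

S₀ = ε-closure({0}) = {0,1,2}
'c' @ 1: {}  — dead — no transitions
rest 'cbcaccbb' ignored (set empty)
end set {} — state 1 not in

Answer: REJECT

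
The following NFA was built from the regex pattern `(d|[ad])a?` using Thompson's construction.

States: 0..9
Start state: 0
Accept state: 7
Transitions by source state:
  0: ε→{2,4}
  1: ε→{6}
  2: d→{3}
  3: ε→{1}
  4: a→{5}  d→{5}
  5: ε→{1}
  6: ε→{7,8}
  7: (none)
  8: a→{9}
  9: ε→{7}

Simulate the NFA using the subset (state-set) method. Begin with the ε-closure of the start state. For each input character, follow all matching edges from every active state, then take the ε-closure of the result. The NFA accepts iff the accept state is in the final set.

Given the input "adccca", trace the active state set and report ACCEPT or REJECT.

Answer: REJECT

Trace:
start: ε-closure({0}) = {0,2,4}
'a' @ 1: {1,5,6,7,8}  ✓accept
'd' @ 2: {}  — state set empty
rest 'ccca' ignored (set empty)
final: {}; accept 7 not in set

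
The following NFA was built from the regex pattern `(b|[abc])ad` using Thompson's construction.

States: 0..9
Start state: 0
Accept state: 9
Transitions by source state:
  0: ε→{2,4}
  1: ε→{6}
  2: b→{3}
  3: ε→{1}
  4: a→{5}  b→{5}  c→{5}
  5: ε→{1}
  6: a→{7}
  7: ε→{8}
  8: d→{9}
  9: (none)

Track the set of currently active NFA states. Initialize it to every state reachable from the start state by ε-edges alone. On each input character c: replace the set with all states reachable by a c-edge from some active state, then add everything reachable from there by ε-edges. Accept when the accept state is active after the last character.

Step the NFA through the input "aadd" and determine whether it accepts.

Answer: REJECT

Derivation:
start: ε-closure({0}) = {0,2,4}
'a' @ 1: {1,5,6}
'a' @ 2: {7,8}
'd' @ 3: {9}  (accept∈set)
'd' @ 4: {}  — dead — no transitions
after full input: {}  (accept=9 not in)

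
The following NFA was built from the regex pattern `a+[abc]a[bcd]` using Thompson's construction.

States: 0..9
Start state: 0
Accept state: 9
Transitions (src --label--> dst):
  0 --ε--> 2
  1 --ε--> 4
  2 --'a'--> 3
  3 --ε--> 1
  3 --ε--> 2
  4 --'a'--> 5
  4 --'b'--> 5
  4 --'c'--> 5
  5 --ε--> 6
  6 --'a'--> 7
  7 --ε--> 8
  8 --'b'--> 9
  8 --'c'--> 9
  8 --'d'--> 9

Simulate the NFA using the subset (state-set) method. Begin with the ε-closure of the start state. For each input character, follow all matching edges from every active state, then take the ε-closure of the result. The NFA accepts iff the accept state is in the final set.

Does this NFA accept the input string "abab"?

Answer: ACCEPT

Steps:
S₀ = ε-closure({0}) = {0,2}
'a' @ 1: {1,2,3,4}
'b' @ 2: {5,6}
'a' @ 3: {7,8}
'b' @ 4: {9}  ✓accept
final: {9}; accept 9 in set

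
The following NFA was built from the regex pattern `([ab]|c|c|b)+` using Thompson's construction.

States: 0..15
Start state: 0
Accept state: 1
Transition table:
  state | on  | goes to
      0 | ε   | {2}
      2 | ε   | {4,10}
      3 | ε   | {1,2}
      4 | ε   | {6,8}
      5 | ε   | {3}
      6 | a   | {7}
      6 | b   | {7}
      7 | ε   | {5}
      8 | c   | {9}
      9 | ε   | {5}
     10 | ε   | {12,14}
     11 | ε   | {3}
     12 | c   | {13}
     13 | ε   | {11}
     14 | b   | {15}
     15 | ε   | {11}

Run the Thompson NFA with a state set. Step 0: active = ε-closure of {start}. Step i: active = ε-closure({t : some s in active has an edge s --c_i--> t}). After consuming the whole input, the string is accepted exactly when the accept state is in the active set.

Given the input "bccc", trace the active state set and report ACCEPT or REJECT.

Answer: ACCEPT

Steps:
initial (ε-close {0}): {0,2,4,6,8,10,12,14}
'b' @ 1: {1,2,3,4,5,6,7,8,10,11,12,14,15}  ✓accept
'c' @ 2: {1,2,3,4,5,6,8,9,10,11,12,13,14}  ✓accept
'c' @ 3: {1,2,3,4,5,6,8,9,10,11,12,13,14}  ✓accept
'c' @ 4: {1,2,3,4,5,6,8,9,10,11,12,13,14}  ✓accept
final: {1,2,3,4,5,6,8,9,10,11,12,13,14}; accept 1 in set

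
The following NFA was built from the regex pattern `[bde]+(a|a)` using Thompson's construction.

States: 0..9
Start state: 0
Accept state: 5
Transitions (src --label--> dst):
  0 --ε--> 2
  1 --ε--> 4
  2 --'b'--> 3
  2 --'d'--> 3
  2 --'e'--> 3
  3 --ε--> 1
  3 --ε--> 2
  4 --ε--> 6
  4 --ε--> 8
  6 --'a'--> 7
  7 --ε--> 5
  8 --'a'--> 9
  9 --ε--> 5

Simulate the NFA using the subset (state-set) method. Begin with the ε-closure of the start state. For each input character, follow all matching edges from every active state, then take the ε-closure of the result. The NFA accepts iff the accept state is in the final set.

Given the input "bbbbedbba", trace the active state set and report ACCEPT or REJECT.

initial (ε-close {0}): {0,2}
'b' @ 1: {1,2,3,4,6,8}
'b' @ 2: {1,2,3,4,6,8}
'b' @ 3: {1,2,3,4,6,8}
'b' @ 4: {1,2,3,4,6,8}
'e' @ 5: {1,2,3,4,6,8}
'd' @ 6: {1,2,3,4,6,8}
'b' @ 7: {1,2,3,4,6,8}
'b' @ 8: {1,2,3,4,6,8}
'a' @ 9: {5,7,9}  [accepting]
after full input: {5,7,9}  (accept=5 in)

Answer: ACCEPT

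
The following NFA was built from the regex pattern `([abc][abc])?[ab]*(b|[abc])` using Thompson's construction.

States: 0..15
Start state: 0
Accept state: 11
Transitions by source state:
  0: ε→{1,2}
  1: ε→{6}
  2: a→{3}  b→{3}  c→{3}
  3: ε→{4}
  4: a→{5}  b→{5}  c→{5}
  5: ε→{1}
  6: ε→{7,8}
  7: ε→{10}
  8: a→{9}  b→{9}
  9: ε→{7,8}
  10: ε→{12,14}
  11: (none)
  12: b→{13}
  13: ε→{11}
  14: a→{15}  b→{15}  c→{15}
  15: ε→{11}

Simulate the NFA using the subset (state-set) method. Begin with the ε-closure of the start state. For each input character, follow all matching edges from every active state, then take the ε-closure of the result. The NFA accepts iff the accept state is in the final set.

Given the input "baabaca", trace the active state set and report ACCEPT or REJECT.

S₀ = ε-closure({0}) = {0,1,2,6,7,8,10,12,14}
'b' @ 1: {3,4,7,8,9,10,11,12,13,14,15}  ✓accept
'a' @ 2: {1,5,6,7,8,9,10,11,12,14,15}  ✓accept
'a' @ 3: {7,8,9,10,11,12,14,15}  ✓accept
'b' @ 4: {7,8,9,10,11,12,13,14,15}  ✓accept
'a' @ 5: {7,8,9,10,11,12,14,15}  ✓accept
'c' @ 6: {11,15}  ✓accept
'a' @ 7: {}  — dead — no transitions
end set {} — state 11 not in

Answer: REJECT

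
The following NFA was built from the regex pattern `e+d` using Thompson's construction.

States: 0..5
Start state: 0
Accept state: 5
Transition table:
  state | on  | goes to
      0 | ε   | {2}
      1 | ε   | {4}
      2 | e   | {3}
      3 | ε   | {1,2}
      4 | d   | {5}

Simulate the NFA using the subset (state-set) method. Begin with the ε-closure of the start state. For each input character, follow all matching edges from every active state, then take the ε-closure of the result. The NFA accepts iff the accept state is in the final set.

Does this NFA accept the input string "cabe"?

Answer: REJECT

Steps:
start: ε-closure({0}) = {0,2}
'c' @ 1: {}  — dead — no transitions
rest 'abe' ignored (set empty)
final: {}; accept 5 not in set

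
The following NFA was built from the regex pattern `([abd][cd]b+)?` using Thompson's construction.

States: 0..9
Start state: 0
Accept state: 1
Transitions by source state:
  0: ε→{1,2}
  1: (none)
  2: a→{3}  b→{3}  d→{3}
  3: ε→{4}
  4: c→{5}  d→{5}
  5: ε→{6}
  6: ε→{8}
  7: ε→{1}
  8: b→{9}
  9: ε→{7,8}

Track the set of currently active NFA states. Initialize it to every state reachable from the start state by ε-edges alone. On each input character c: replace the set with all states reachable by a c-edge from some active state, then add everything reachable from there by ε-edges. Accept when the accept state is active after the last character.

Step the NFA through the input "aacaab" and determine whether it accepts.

S₀ = ε-closure({0}) = {0,1,2}
'a' @ 1: {3,4}
'a' @ 2: {}  — no active states
rest 'caab' ignored (set empty)
after full input: {}  (accept=1 not in)

Answer: REJECT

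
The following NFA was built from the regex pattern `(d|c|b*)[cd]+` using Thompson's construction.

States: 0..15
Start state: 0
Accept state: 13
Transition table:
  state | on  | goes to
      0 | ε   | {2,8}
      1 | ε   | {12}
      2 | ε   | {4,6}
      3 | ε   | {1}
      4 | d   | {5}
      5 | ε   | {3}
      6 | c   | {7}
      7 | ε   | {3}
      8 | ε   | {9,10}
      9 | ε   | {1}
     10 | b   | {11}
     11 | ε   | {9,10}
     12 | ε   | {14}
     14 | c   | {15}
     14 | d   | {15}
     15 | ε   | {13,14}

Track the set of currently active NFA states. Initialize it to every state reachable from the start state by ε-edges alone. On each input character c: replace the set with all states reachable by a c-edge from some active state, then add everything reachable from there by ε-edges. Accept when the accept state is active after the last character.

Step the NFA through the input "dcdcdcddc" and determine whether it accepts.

start: ε-closure({0}) = {0,1,2,4,6,8,9,10,12,14}
'd' @ 1: {1,3,5,12,13,14,15}  [accepting]
'c' @ 2: {13,14,15}  [accepting]
'd' @ 3: {13,14,15}  [accepting]
'c' @ 4: {13,14,15}  [accepting]
'd' @ 5: {13,14,15}  [accepting]
'c' @ 6: {13,14,15}  [accepting]
'd' @ 7: {13,14,15}  [accepting]
'd' @ 8: {13,14,15}  [accepting]
'c' @ 9: {13,14,15}  [accepting]
final: {13,14,15}; accept 13 in set

Answer: ACCEPT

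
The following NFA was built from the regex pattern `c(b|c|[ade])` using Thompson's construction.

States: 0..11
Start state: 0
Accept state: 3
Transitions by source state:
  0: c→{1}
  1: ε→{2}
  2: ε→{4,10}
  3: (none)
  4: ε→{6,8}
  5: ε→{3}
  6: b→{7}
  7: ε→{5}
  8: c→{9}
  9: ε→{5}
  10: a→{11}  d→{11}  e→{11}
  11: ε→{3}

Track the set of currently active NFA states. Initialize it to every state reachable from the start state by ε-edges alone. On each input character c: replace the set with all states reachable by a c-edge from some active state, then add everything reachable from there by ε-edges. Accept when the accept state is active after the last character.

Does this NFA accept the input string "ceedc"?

S₀ = ε-closure({0}) = {0}
'c' @ 1: {1,2,4,6,8,10}
'e' @ 2: {3,11}  [accepting]
'e' @ 3: {}  — state set empty
rest 'dc' ignored (set empty)
after full input: {}  (accept=3 not in)

Answer: REJECT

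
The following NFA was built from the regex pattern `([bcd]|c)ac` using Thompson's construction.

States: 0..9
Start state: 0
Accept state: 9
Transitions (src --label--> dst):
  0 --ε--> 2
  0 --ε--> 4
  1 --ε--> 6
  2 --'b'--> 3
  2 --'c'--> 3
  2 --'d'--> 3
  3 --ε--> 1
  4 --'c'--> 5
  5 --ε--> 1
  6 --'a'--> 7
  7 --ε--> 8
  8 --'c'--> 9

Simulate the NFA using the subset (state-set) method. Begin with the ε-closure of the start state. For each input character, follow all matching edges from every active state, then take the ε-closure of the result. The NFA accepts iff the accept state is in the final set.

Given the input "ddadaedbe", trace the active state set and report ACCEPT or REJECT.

Answer: REJECT

Derivation:
S₀ = ε-closure({0}) = {0,2,4}
'd' @ 1: {1,3,6}
'd' @ 2: {}  — state set empty
rest 'adaedbe' ignored (set empty)
end set {} — state 9 not in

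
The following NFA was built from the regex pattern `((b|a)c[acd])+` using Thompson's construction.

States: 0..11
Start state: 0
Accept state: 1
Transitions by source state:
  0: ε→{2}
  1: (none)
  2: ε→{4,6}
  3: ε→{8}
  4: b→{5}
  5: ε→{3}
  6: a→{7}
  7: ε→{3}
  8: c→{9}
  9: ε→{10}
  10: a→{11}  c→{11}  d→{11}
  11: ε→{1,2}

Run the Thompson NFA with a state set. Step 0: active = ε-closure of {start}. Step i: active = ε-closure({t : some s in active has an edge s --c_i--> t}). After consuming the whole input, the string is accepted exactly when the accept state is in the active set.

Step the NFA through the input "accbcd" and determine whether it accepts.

initial (ε-close {0}): {0,2,4,6}
'a' @ 1: {3,7,8}
'c' @ 2: {9,10}
'c' @ 3: {1,2,4,6,11}  (accept∈set)
'b' @ 4: {3,5,8}
'c' @ 5: {9,10}
'd' @ 6: {1,2,4,6,11}  (accept∈set)
final: {1,2,4,6,11}; accept 1 in set

Answer: ACCEPT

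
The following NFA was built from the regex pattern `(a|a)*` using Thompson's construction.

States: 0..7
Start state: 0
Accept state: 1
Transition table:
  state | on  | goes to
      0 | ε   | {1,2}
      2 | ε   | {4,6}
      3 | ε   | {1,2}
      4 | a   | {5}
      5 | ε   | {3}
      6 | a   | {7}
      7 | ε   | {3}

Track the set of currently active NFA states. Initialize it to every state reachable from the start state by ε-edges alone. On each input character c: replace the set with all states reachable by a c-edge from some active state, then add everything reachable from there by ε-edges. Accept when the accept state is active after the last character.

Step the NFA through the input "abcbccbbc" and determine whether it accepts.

initial (ε-close {0}): {0,1,2,4,6}
'a' @ 1: {1,2,3,4,5,6,7}  (accept∈set)
'b' @ 2: {}  — state set empty
rest 'cbccbbc' ignored (set empty)
end set {} — state 1 not in

Answer: REJECT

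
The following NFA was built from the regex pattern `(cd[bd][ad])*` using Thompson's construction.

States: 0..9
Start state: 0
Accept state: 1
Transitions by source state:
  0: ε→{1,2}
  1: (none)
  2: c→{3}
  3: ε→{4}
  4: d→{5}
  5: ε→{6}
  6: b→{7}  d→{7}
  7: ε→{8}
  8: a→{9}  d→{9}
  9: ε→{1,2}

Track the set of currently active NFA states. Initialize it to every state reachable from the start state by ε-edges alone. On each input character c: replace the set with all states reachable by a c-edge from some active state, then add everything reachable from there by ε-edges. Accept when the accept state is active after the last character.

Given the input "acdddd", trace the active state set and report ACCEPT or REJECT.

Answer: REJECT

Steps:
start: ε-closure({0}) = {0,1,2}
'a' @ 1: {}  — state set empty
rest 'cdddd' ignored (set empty)
after full input: {}  (accept=1 not in)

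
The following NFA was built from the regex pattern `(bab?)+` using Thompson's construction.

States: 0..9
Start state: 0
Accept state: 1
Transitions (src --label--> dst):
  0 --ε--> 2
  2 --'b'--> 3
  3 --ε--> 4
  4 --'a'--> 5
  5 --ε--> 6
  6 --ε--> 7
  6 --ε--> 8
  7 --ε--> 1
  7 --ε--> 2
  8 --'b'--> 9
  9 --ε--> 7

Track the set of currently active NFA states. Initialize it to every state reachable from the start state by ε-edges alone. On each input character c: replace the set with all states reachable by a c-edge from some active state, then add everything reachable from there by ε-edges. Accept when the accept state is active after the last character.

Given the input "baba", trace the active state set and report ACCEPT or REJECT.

Answer: ACCEPT

Steps:
start: ε-closure({0}) = {0,2}
'b' @ 1: {3,4}
'a' @ 2: {1,2,5,6,7,8}  (accept∈set)
'b' @ 3: {1,2,3,4,7,9}  (accept∈set)
'a' @ 4: {1,2,5,6,7,8}  (accept∈set)
final: {1,2,5,6,7,8}; accept 1 in set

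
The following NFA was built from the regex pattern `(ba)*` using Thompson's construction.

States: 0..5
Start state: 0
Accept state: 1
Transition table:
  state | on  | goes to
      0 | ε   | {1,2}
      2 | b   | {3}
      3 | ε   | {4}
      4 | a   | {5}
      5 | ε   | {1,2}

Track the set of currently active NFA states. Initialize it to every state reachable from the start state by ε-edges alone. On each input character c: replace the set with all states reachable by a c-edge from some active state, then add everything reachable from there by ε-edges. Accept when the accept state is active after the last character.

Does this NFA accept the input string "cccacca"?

Answer: REJECT

Derivation:
S₀ = ε-closure({0}) = {0,1,2}
'c' @ 1: {}  — state set empty
rest 'ccacca' ignored (set empty)
after full input: {}  (accept=1 not in)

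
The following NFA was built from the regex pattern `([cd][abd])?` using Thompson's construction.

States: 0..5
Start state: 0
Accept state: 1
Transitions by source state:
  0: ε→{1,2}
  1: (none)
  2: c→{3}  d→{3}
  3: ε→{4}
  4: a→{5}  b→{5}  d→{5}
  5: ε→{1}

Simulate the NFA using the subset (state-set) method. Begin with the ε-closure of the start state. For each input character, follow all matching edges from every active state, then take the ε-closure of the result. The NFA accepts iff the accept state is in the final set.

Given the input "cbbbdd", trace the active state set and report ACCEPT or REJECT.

Answer: REJECT

Trace:
start: ε-closure({0}) = {0,1,2}
'c' @ 1: {3,4}
'b' @ 2: {1,5}  (accept∈set)
'b' @ 3: {}  — no active states
rest 'bdd' ignored (set empty)
final: {}; accept 1 not in set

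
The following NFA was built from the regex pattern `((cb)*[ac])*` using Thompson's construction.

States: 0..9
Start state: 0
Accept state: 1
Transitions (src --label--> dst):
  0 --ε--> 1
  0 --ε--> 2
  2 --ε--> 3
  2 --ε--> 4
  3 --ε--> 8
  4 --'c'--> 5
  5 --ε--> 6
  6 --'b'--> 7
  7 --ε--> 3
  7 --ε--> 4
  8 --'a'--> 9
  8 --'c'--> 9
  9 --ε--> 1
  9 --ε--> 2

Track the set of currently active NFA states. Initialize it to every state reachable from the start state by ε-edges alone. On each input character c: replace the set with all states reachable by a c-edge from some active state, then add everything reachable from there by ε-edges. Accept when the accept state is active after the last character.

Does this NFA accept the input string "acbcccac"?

Answer: ACCEPT

Steps:
start: ε-closure({0}) = {0,1,2,3,4,8}
'a' @ 1: {1,2,3,4,8,9}  (accept∈set)
'c' @ 2: {1,2,3,4,5,6,8,9}  (accept∈set)
'b' @ 3: {3,4,7,8}
'c' @ 4: {1,2,3,4,5,6,8,9}  (accept∈set)
'c' @ 5: {1,2,3,4,5,6,8,9}  (accept∈set)
'c' @ 6: {1,2,3,4,5,6,8,9}  (accept∈set)
'a' @ 7: {1,2,3,4,8,9}  (accept∈set)
'c' @ 8: {1,2,3,4,5,6,8,9}  (accept∈set)
end set {1,2,3,4,5,6,8,9} — state 1 in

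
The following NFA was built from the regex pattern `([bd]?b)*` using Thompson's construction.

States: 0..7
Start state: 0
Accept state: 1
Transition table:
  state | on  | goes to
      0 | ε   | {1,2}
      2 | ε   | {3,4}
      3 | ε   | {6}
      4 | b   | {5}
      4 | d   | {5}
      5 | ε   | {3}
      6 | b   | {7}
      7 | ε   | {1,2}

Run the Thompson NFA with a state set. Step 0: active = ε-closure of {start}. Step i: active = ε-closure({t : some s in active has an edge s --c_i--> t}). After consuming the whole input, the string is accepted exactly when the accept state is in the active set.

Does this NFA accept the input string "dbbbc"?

initial (ε-close {0}): {0,1,2,3,4,6}
'd' @ 1: {3,5,6}
'b' @ 2: {1,2,3,4,6,7}  [accepting]
'b' @ 3: {1,2,3,4,5,6,7}  [accepting]
'b' @ 4: {1,2,3,4,5,6,7}  [accepting]
'c' @ 5: {}  — dead — no transitions
after full input: {}  (accept=1 not in)

Answer: REJECT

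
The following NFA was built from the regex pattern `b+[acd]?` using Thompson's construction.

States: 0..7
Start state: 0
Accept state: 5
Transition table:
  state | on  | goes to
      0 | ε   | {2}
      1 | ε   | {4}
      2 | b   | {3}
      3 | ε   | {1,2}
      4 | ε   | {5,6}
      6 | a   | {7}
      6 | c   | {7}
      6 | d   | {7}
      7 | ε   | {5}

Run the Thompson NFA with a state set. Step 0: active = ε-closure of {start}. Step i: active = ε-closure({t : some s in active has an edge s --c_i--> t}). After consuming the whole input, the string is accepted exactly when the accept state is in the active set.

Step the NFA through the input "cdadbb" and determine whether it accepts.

Answer: REJECT

Trace:
initial (ε-close {0}): {0,2}
'c' @ 1: {}  — dead — no transitions
rest 'dadbb' ignored (set empty)
final: {}; accept 5 not in set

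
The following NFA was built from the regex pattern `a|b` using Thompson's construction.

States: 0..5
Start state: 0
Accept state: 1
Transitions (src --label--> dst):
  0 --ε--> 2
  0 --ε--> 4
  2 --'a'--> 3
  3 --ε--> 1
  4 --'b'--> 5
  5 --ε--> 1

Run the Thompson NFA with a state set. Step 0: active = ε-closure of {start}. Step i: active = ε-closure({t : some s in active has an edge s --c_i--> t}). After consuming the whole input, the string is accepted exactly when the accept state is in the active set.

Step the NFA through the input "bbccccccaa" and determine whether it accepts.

initial (ε-close {0}): {0,2,4}
'b' @ 1: {1,5}  ✓accept
'b' @ 2: {}  — no active states
rest 'ccccccaa' ignored (set empty)
after full input: {}  (accept=1 not in)

Answer: REJECT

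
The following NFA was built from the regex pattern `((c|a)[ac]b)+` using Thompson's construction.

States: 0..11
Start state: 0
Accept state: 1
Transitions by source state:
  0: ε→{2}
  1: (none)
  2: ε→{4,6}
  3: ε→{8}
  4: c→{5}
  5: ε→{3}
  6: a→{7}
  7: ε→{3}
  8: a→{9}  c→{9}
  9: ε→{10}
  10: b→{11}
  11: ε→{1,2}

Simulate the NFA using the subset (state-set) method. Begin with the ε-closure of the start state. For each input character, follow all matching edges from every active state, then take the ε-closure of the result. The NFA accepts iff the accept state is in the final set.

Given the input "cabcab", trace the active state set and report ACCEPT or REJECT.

Answer: ACCEPT

Steps:
S₀ = ε-closure({0}) = {0,2,4,6}
'c' @ 1: {3,5,8}
'a' @ 2: {9,10}
'b' @ 3: {1,2,4,6,11}  [accepting]
'c' @ 4: {3,5,8}
'a' @ 5: {9,10}
'b' @ 6: {1,2,4,6,11}  [accepting]
end set {1,2,4,6,11} — state 1 in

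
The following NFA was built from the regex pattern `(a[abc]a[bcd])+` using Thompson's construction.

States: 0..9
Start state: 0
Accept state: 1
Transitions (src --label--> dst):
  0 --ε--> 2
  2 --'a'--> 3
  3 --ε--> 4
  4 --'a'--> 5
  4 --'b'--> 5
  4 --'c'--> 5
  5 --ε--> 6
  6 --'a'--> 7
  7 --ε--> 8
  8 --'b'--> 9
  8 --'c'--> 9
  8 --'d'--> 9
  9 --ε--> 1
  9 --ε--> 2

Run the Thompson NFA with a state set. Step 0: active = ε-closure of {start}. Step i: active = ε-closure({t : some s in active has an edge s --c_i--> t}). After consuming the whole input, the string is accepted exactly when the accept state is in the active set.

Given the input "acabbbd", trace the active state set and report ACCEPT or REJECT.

Answer: REJECT

Steps:
start: ε-closure({0}) = {0,2}
'a' @ 1: {3,4}
'c' @ 2: {5,6}
'a' @ 3: {7,8}
'b' @ 4: {1,2,9}  (accept∈set)
'b' @ 5: {}  — no active states
rest 'bd' ignored (set empty)
after full input: {}  (accept=1 not in)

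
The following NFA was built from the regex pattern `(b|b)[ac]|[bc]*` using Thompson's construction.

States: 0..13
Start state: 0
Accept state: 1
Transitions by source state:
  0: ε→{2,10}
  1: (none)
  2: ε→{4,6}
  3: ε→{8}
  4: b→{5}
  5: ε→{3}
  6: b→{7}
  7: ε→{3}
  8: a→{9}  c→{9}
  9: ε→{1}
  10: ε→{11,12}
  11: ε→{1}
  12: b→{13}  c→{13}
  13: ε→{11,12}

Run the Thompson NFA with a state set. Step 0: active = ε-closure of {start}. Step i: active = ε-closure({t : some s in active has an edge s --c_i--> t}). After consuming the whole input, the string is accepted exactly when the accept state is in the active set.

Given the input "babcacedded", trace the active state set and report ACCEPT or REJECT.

Answer: REJECT

Steps:
start: ε-closure({0}) = {0,1,2,4,6,10,11,12}
'b' @ 1: {1,3,5,7,8,11,12,13}  [accepting]
'a' @ 2: {1,9}  [accepting]
'b' @ 3: {}  — no active states
rest 'cacedded' ignored (set empty)
final: {}; accept 1 not in set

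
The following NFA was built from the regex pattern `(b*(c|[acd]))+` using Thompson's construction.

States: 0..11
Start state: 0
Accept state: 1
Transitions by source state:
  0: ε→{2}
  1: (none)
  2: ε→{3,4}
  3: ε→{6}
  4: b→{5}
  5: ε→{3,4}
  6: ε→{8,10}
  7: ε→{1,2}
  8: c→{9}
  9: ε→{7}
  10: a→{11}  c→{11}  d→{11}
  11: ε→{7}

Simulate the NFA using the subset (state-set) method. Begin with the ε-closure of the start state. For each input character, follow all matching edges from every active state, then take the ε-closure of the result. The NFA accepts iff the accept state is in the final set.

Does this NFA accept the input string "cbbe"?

Answer: REJECT

Steps:
start: ε-closure({0}) = {0,2,3,4,6,8,10}
'c' @ 1: {1,2,3,4,6,7,8,9,10,11}  [accepting]
'b' @ 2: {3,4,5,6,8,10}
'b' @ 3: {3,4,5,6,8,10}
'e' @ 4: {}  — dead — no transitions
end set {} — state 1 not in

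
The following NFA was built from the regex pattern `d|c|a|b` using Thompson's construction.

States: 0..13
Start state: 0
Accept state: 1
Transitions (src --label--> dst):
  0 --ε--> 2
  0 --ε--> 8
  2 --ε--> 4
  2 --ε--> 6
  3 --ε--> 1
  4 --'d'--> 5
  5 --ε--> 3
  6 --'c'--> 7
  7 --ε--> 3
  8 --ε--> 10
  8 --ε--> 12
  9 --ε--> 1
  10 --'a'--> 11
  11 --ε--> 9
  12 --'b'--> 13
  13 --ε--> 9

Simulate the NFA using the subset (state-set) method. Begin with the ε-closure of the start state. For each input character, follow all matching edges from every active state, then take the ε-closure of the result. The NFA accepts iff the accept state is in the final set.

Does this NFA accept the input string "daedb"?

Answer: REJECT

Steps:
S₀ = ε-closure({0}) = {0,2,4,6,8,10,12}
'd' @ 1: {1,3,5}  ✓accept
'a' @ 2: {}  — dead — no transitions
rest 'edb' ignored (set empty)
after full input: {}  (accept=1 not in)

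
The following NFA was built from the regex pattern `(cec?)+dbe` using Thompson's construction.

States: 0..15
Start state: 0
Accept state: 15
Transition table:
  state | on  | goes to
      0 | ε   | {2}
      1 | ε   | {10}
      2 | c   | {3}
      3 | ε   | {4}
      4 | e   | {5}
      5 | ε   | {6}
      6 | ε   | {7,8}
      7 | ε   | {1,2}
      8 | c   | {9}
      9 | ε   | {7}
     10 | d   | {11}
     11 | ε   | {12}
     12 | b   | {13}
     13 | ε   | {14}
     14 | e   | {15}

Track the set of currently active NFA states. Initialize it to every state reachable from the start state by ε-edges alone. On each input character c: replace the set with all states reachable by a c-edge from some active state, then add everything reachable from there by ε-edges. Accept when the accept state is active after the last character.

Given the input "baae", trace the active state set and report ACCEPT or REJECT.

initial (ε-close {0}): {0,2}
'b' @ 1: {}  — state set empty
rest 'aae' ignored (set empty)
end set {} — state 15 not in

Answer: REJECT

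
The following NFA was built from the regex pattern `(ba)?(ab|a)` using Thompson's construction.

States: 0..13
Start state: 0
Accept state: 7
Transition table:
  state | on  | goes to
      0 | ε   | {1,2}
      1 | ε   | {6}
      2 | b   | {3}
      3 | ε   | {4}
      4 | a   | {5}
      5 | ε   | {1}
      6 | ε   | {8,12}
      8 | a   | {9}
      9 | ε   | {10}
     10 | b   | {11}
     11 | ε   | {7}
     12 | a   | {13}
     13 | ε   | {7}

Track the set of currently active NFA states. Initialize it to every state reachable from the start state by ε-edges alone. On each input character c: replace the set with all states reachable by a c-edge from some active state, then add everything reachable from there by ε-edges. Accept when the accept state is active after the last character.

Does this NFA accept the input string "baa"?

Answer: ACCEPT

Steps:
S₀ = ε-closure({0}) = {0,1,2,6,8,12}
'b' @ 1: {3,4}
'a' @ 2: {1,5,6,8,12}
'a' @ 3: {7,9,10,13}  [accepting]
final: {7,9,10,13}; accept 7 in set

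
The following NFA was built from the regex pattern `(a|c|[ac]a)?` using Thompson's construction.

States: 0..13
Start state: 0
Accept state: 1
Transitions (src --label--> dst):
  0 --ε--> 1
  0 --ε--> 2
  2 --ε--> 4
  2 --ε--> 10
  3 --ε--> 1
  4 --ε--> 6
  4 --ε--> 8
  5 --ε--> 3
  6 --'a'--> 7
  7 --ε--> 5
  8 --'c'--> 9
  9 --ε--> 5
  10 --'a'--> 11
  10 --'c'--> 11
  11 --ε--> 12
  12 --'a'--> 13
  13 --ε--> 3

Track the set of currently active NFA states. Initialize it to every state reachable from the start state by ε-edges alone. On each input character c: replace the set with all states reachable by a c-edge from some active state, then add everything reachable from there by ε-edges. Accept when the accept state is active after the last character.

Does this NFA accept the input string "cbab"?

S₀ = ε-closure({0}) = {0,1,2,4,6,8,10}
'c' @ 1: {1,3,5,9,11,12}  (accept∈set)
'b' @ 2: {}  — state set empty
rest 'ab' ignored (set empty)
final: {}; accept 1 not in set

Answer: REJECT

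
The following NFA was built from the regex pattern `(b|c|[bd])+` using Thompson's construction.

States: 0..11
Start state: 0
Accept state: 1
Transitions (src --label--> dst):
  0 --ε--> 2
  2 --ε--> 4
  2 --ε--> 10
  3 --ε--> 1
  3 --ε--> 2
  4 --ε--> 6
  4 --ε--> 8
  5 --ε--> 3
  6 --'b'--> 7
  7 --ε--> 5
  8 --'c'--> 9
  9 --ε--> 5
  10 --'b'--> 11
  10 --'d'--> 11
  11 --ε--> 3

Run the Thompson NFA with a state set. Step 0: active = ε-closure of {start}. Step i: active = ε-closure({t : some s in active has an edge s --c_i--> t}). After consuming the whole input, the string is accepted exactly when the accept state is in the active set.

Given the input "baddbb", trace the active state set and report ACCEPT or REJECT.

Answer: REJECT

Trace:
initial (ε-close {0}): {0,2,4,6,8,10}
'b' @ 1: {1,2,3,4,5,6,7,8,10,11}  [accepting]
'a' @ 2: {}  — state set empty
rest 'ddbb' ignored (set empty)
end set {} — state 1 not in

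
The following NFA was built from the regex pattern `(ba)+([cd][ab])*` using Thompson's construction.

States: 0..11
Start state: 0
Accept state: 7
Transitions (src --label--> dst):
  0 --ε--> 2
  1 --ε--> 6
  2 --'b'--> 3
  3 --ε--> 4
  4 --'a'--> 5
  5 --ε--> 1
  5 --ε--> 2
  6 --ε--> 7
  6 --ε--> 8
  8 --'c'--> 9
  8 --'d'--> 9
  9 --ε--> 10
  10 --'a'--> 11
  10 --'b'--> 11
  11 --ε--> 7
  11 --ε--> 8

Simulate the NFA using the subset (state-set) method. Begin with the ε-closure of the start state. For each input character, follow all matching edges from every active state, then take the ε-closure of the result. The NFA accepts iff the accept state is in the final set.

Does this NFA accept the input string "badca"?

Answer: REJECT

Trace:
start: ε-closure({0}) = {0,2}
'b' @ 1: {3,4}
'a' @ 2: {1,2,5,6,7,8}  ✓accept
'd' @ 3: {9,10}
'c' @ 4: {}  — no active states
rest 'a' ignored (set empty)
end set {} — state 7 not in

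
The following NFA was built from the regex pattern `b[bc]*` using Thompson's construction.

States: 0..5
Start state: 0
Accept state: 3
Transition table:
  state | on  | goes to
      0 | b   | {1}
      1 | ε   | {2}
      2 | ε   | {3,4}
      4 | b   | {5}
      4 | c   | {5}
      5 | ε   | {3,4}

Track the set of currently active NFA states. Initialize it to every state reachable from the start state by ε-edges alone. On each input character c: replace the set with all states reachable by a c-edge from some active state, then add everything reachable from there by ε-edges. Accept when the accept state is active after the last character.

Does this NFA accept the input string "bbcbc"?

Answer: ACCEPT

Steps:
S₀ = ε-closure({0}) = {0}
'b' @ 1: {1,2,3,4}  (accept∈set)
'b' @ 2: {3,4,5}  (accept∈set)
'c' @ 3: {3,4,5}  (accept∈set)
'b' @ 4: {3,4,5}  (accept∈set)
'c' @ 5: {3,4,5}  (accept∈set)
end set {3,4,5} — state 3 in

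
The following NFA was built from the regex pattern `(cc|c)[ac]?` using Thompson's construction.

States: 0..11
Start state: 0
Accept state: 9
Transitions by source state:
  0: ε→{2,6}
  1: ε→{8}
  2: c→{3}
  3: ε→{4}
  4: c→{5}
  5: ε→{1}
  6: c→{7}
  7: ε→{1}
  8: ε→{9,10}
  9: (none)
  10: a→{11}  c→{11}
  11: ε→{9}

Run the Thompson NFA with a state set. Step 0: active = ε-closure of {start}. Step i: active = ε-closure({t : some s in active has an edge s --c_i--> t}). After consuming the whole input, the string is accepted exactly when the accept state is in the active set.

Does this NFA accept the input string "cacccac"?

Answer: REJECT

Steps:
S₀ = ε-closure({0}) = {0,2,6}
'c' @ 1: {1,3,4,7,8,9,10}  (accept∈set)
'a' @ 2: {9,11}  (accept∈set)
'c' @ 3: {}  — dead — no transitions
rest 'ccac' ignored (set empty)
end set {} — state 9 not in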